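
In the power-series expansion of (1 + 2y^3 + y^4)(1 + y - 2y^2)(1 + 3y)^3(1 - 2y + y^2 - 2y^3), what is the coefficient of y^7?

-194

(1 + 2y^3 + y^4) has coefficients 1,0,0,2,1 for degrees 0…4.
(1 + y - 2y^2) has coefficients 1,1,-2,0,0,0,0,0 for degrees 0…7.
Multiplying by (1 + 3y)^3 gives running coefficients 1,10,34,36,-27,-54,0,0 for degrees 0…7.
Finally multiplying by (1 - 2y + y^2 - 2y^3), the product of all factors after the first has coefficients 1,8,15,-24,-85,-32,9,0 for degrees 0…7.
[y^7] = 1·0 + 2·(-85) + 1·(-24) = -194.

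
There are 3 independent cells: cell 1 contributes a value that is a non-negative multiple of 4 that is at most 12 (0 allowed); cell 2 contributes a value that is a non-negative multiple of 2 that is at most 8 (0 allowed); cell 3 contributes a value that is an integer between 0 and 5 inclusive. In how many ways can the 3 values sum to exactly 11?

The generating function for the choices is (1 + z^4 + z^8 + z^12)·(1 + z^2 + z^4 + z^6 + z^8)·(1 + z + z^2 + z^3 + z^4 + z^5); the count is [z^11].
(1 + z^4 + z^8 + z^12) has coefficients 1,0,0,0,1,0,0,0,1,0,0,0 for degrees 0…11.
(1 + z^2 + z^4 + z^6 + z^8) has coefficients 1,0,1,0,1,0,1,0,1,0,0,0 for degrees 0…11.
Finally multiplying by (1 + z + z^2 + z^3 + z^4 + z^5), the product of all factors after the first has coefficients 1,1,2,2,3,3,3,3,3,3,2,2 for degrees 0…11.
[z^11] = 1·2 + 1·3 + 1·2 = 7.

7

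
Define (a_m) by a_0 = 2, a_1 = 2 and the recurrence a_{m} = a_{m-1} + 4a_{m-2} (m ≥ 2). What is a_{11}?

The ordinary generating function has denominator 1 - t - 4t^2.
Iterating the recurrence: a_0,…,a_{11} = 2, 2, 10, 18, 58, 130, 362, 882, 2330, 5858, 15178, 38610.

38610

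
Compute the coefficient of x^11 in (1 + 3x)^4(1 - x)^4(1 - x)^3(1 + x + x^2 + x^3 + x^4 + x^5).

(1 + 3x)^4 has coefficients 1,12,54,108,81 for degrees 0…4.
(1 - x)^4 has coefficients 1,-4,6,-4,1,0,0,0,0,0,0,0 for degrees 0…11.
Multiplying by (1 - x)^3 gives running coefficients 1,-7,21,-35,35,-21,7,-1,0,0,0,0 for degrees 0…11.
Finally multiplying by (1 + x + x^2 + x^3 + x^4 + x^5), the product of all factors after the first has coefficients 1,-6,15,-20,15,-6,0,6,-15,20,-15,6 for degrees 0…11.
[x^11] = 1·6 + 12·(-15) + 54·20 + 108·(-15) + 81·6 = -228.

-228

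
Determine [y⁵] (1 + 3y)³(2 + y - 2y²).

(1 + 3y)³ has coefficients 1,9,27,27 for degrees 0…3.
(2 + y - 2y²) has coefficients 2,1,-2,0,0,0 for degrees 0…5.
[y⁵] = 1·0 + 9·0 + 27·0 + 27·(-2) = -54.

-54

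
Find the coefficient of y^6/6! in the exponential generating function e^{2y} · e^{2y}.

The EGF product rule gives c_6 = Σ_{k_1+k_2=6} C(6; k_1,k_2) · ∏ g_i(k_i), where e^{2y} gives (2)^k; e^{2y} gives (2)^k.
g_1(k) for k = 0…6: 1, 2, 4, 8, 16, 32, 64.
g_2(k) for k = 0…6: 1, 2, 4, 8, 16, 32, 64.
c_6 = Σ_k C(6,k)·g_1(k)·g_2(6−k) = 1·1·64 + 6·2·32 + 15·4·16 + 20·8·8 + 15·16·4 + 6·32·2 + 1·64·1 = 64 + 384 + 960 + 1280 + 960 + 384 + 64 = 4096.

4096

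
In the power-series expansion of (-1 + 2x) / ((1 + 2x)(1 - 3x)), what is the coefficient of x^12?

Partial fractions give a closed form: a_n = (-4/5)·(-2)^n + (-1/5)·3^n.
At n = 12: a_12 = -109565.

-109565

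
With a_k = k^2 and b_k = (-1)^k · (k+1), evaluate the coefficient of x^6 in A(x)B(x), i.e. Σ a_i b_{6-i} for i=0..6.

12

Write out a_i and b_{6-i} for i = 0,…,6 and sum the products.
Σ = 0·7 + 1·(-6) + 4·5 + 9·(-4) + 16·3 + 25·(-2) + 36·1 = 12.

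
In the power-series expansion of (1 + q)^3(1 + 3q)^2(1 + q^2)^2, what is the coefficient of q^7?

64

(1 + q)^3 has coefficients 1,3,3,1 for degrees 0…3.
(1 + 3q)^2 has coefficients 1,6,9,0,0,0,0,0 for degrees 0…7.
Finally multiplying by (1 + q^2)^2, the product of all factors after the first has coefficients 1,6,11,12,19,6,9,0 for degrees 0…7.
[q^7] = 1·0 + 3·9 + 3·6 + 1·19 = 64.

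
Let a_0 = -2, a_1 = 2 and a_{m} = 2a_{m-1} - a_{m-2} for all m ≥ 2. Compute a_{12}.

46

The ordinary generating function has denominator 1 - 2t + t^2.
Iterating the recurrence: a_0,…,a_{12} = -2, 2, 6, 10, 14, 18, 22, 26, 30, 34, 38, 42, 46.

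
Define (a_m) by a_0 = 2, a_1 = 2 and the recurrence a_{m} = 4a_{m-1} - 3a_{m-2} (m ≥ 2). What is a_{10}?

The ordinary generating function has denominator 1 - 4z + 3z^2.
Iterating the recurrence: a_0,…,a_{10} = 2, 2, 2, 2, 2, 2, 2, 2, 2, 2, 2.

2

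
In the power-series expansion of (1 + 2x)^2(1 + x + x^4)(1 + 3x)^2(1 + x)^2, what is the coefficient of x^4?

338

(1 + 2x)^2 has coefficients 1,4,4 for degrees 0…2.
(1 + x + x^4) has coefficients 1,1,0,0,1 for degrees 0…4.
Multiplying by (1 + 3x)^2 gives running coefficients 1,7,15,9,1 for degrees 0…4.
Finally multiplying by (1 + x)^2, the product of all factors after the first has coefficients 1,9,30,46,34 for degrees 0…4.
[x^4] = 1·34 + 4·46 + 4·30 = 338.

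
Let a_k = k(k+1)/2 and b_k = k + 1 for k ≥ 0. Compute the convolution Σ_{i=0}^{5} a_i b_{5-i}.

70

The convolution is the x^5 coefficient of A(x)B(x).
Σ = 0·6 + 1·5 + 3·4 + 6·3 + 10·2 + 15·1 = 70.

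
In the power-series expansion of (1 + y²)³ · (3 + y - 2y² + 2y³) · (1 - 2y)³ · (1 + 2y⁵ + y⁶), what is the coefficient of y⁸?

-213

(1 + y²)³ has coefficients 1,0,3,0,3,0,1 for degrees 0…6.
(3 + y - 2y² + 2y³) has coefficients 3,1,-2,2,0,0,0,0,0 for degrees 0…8.
Multiplying by (1 - 2y)³ gives running coefficients 3,-17,28,2,-44,40,-16,0,0 for degrees 0…8.
Finally multiplying by (1 + 2y⁵ + y⁶), the product of all factors after the first has coefficients 3,-17,28,2,-44,46,-47,39,32 for degrees 0…8.
[y⁸] = 1·32 + 3·(-47) + 3·(-44) + 1·28 = -213.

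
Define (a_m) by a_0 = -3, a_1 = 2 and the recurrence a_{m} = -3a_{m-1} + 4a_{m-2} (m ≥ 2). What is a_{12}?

The ordinary generating function has denominator 1 + 3y - 4y^2.
Iterating the recurrence: a_0,…,a_{12} = -3, 2, -18, 62, -258, 1022, -4098, 16382, -65538, 262142, -1048578, 4194302, -16777218.

-16777218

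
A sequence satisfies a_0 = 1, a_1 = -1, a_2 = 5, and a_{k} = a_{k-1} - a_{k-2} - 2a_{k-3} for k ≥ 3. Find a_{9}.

92

The ordinary generating function has denominator 1 - t + t^2 + 2t^3.
Iterating the recurrence: a_0,…,a_{9} = 1, -1, 5, 4, 1, -13, -22, -11, 37, 92.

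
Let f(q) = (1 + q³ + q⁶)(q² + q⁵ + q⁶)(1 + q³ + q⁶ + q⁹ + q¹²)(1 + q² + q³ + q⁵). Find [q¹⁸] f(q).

6

(1 + q³ + q⁶) has coefficients 1,0,0,1,0,0,1 for degrees 0…6.
(q² + q⁵ + q⁶) has coefficients 0,0,1,0,0,1,1,0,0,0,0,0,0,0,0,0,0,0,0 for degrees 0…18.
Multiplying by (1 + q³ + q⁶ + q⁹ + q¹²) gives running coefficients 0,0,1,0,0,2,1,0,2,1,0,2,1,0,2,1,0,1,1 for degrees 0…18.
Finally multiplying by (1 + q² + q³ + q⁵), the product of all factors after the first has coefficients 0,0,1,0,1,3,1,3,5,2,4,6,2,4,6,2,4,5,2 for degrees 0…18.
[q¹⁸] = 1·2 + 1·2 + 1·2 = 6.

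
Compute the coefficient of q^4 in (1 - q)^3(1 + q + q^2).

2

(1 - q)^3 has coefficients 1,-3,3,-1 for degrees 0…3.
(1 + q + q^2) has coefficients 1,1,1,0,0 for degrees 0…4.
[q^4] = 1·0 − 3·0 + 3·1 − 1·1 = 2.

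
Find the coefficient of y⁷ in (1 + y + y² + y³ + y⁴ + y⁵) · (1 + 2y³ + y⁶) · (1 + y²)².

12

(1 + y + y² + y³ + y⁴ + y⁵) has coefficients 1,1,1,1,1,1 for degrees 0…5.
(1 + 2y³ + y⁶) has coefficients 1,0,0,2,0,0,1,0 for degrees 0…7.
Finally multiplying by (1 + y²)², the product of all factors after the first has coefficients 1,0,2,2,1,4,1,2 for degrees 0…7.
[y⁷] = 1·2 + 1·1 + 1·4 + 1·1 + 1·2 + 1·2 = 12.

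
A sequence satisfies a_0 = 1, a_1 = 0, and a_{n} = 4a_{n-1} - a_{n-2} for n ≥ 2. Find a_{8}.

-2911

The ordinary generating function has denominator 1 - 4x + x^2.
Iterating the recurrence: a_0,…,a_{8} = 1, 0, -1, -4, -15, -56, -209, -780, -2911.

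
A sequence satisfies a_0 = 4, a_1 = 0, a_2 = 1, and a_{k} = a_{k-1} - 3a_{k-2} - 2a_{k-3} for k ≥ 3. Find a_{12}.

The ordinary generating function has denominator 1 - t + 3t^2 + 2t^3.
Iterating the recurrence: a_0,…,a_{12} = 4, 0, 1, -7, -10, 9, 53, 46, -131, -375, -74, 1313, 2285.

2285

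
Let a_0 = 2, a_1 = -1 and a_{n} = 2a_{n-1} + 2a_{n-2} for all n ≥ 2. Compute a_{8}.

416

The ordinary generating function has denominator 1 - 2y - 2y^2.
Iterating the recurrence: a_0,…,a_{8} = 2, -1, 2, 2, 8, 20, 56, 152, 416.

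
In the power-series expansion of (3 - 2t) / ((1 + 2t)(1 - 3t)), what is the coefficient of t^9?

26737

Partial fractions give a closed form: a_n = (8/5)·(-2)^n + (7/5)·3^n.
At n = 9: a_9 = 26737.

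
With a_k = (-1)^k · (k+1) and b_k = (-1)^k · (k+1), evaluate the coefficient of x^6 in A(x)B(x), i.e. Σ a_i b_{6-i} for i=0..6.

This is [x^6] in the product of the two ordinary generating functions.
Σ = 1·7 − 2·(-6) + 3·5 − 4·(-4) + 5·3 − 6·(-2) + 7·1 = 84.

84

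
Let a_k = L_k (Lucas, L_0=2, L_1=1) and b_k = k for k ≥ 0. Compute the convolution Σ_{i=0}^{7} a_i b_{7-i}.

112

This is [x^7] in the product of the two ordinary generating functions.
Σ = 2·7 + 1·6 + 3·5 + 4·4 + 7·3 + 11·2 + 18·1 + 29·0 = 112.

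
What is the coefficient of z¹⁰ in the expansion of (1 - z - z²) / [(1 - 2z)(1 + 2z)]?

The denominator gives the recurrence a_n = 4a_(n−2) for n ≥ 3; the numerator fixes a_0 = 1, a_1 = -1, a_2 = 3.
Iterating: 1, -1, 3, -4, 12, -16, 48, -64, 192, -256, 768, so a_10 = 768.

768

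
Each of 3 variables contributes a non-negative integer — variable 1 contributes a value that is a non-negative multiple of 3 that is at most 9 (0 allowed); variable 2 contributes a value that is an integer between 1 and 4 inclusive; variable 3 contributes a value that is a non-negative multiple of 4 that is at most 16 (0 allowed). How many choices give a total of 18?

4

The generating function for the choices is (1 + q^3 + q^6 + q^9)·(q + q^2 + q^3 + q^4)·(1 + q^4 + q^8 + q^12 + q^16); the count is [q^18].
(1 + q^3 + q^6 + q^9) has coefficients 1,0,0,1,0,0,1,0,0,1 for degrees 0…9.
(q + q^2 + q^3 + q^4) has coefficients 0,1,1,1,1,0,0,0,0,0,0,0,0,0,0,0,0,0,0 for degrees 0…18.
Finally multiplying by (1 + q^4 + q^8 + q^12 + q^16), the product of all factors after the first has coefficients 0,1,1,1,1,1,1,1,1,1,1,1,1,1,1,1,1,1,1 for degrees 0…18.
[q^18] = 1·1 + 1·1 + 1·1 + 1·1 = 4.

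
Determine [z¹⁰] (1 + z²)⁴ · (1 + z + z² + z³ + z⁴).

5

(1 + z²)⁴ has coefficients 1,0,4,0,6,0,4,0,1 for degrees 0…8.
(1 + z + z² + z³ + z⁴) has coefficients 1,1,1,1,1,0,0,0,0,0,0 for degrees 0…10.
[z¹⁰] = 1·0 + 4·0 + 6·0 + 4·1 + 1·1 = 5.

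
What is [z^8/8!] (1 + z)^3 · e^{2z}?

The EGF product rule gives c_8 = Σ_{k_1+k_2=8} C(8; k_1,k_2) · ∏ g_i(k_i), where (1+z)^3 gives the falling factorial (3)_k; e^{2z} gives (2)^k.
g_1(k) for k = 0…8: 1, 3, 6, 6, 0, 0, 0, 0, 0.
g_2(k) for k = 0…8: 1, 2, 4, 8, 16, 32, 64, 128, 256.
c_8 = Σ_k C(8,k)·g_1(k)·g_2(8−k) = 1·1·256 + 8·3·128 + 28·6·64 + 56·6·32 = 256 + 3072 + 10752 + 10752 = 24832.

24832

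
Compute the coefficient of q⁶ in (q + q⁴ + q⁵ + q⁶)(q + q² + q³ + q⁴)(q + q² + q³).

(q + q⁴ + q⁵ + q⁶) has coefficients 0,1,0,0,1,1,1 for degrees 0…6.
(q + q² + q³ + q⁴) has coefficients 0,1,1,1,1,0,0 for degrees 0…6.
Finally multiplying by (q + q² + q³), the product of all factors after the first has coefficients 0,0,1,2,3,3,2 for degrees 0…6.
[q⁶] = 1·3 + 1·1 + 1·0 + 1·0 = 4.

4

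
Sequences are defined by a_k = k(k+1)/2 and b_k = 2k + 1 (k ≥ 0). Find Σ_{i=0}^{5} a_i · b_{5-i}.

The convolution is the t^5 coefficient of A(t)B(t).
Σ = 0·11 + 1·9 + 3·7 + 6·5 + 10·3 + 15·1 = 105.

105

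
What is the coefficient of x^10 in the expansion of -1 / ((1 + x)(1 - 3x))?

-44287

Partial fractions give a closed form: a_n = (-1/4)·(-1)^n + (-3/4)·3^n.
At n = 10: a_10 = -44287.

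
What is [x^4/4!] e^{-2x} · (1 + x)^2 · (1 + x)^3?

-24

The EGF product rule gives c_4 = Σ_{k_1+k_2+k_3=4} C(4; k_1,k_2,k_3) · ∏ g_i(k_i), where e^{-2x} gives (-2)^k; (1+x)^2 gives the falling factorial (2)_k; (1+x)^3 gives the falling factorial (3)_k.
g_1(k) for k = 0…4: 1, -2, 4, -8, 16.
g_2(k) for k = 0…4: 1, 2, 2, 0, 0.
g_3(k) for k = 0…4: 1, 3, 6, 6, 0.
First combine the last two factors: h(k) = Σ_j C(k,j)·g_2(j)·g_3(k−j) for k = 0…4: 1, 5, 20, 60, 120.
c_4 = Σ_k C(4,k)·g_1(k)·h(4−k) = 1·1·120 + 4·(-2)·60 + 6·4·20 + 4·(-8)·5 + 1·16·1 = 120 − 480 + 480 − 160 + 16 = -24.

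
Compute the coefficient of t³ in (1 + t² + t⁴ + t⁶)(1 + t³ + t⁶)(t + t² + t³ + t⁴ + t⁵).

(1 + t² + t⁴ + t⁶) has coefficients 1,0,1,0 for degrees 0…3.
(1 + t³ + t⁶) has coefficients 1,0,0,1 for degrees 0…3.
Finally multiplying by (t + t² + t³ + t⁴ + t⁵), the product of all factors after the first has coefficients 0,1,1,1 for degrees 0…3.
[t³] = 1·1 + 1·1 = 2.

2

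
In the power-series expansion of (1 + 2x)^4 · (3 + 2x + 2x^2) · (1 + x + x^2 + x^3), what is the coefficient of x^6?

(1 + 2x)^4 has coefficients 1,8,24,32,16 for degrees 0…4.
(3 + 2x + 2x^2) has coefficients 3,2,2,0,0,0,0 for degrees 0…6.
Finally multiplying by (1 + x + x^2 + x^3), the product of all factors after the first has coefficients 3,5,7,7,4,2,0 for degrees 0…6.
[x^6] = 1·0 + 8·2 + 24·4 + 32·7 + 16·7 = 448.

448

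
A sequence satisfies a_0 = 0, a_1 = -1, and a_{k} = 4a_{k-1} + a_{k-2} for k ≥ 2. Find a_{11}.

-1762289

The ordinary generating function has denominator 1 - 4z - z^2.
Iterating the recurrence: a_0,…,a_{11} = 0, -1, -4, -17, -72, -305, -1292, -5473, -23184, -98209, -416020, -1762289.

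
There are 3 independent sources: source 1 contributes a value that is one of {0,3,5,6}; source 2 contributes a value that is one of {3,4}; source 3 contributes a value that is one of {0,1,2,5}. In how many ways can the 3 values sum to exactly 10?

The generating function for the choices is (1 + y^3 + y^5 + y^6)·(y^3 + y^4)·(1 + y + y^2 + y^5); the count is [y^10].
(1 + y^3 + y^5 + y^6) has coefficients 1,0,0,1,0,1,1 for degrees 0…6.
(y^3 + y^4) has coefficients 0,0,0,1,1,0,0,0,0,0,0 for degrees 0…10.
Finally multiplying by (1 + y + y^2 + y^5), the product of all factors after the first has coefficients 0,0,0,1,2,2,1,0,1,1,0 for degrees 0…10.
[y^10] = 1·0 + 1·0 + 1·2 + 1·2 = 4.

4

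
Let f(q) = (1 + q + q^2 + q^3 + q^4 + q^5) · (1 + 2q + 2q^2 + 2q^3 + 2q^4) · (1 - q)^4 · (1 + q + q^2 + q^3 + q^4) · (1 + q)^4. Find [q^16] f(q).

-8

(1 + q + q^2 + q^3 + q^4 + q^5) has coefficients 1,1,1,1,1,1 for degrees 0…5.
(1 + 2q + 2q^2 + 2q^3 + 2q^4) has coefficients 1,2,2,2,2,0,0,0,0,0,0,0,0,0,0,0,0 for degrees 0…16.
Multiplying by (1 - q)^4 gives running coefficients 1,-2,0,2,-1,-2,6,-6,2,0,0,0,0,0,0,0,0 for degrees 0…16.
Multiplying by (1 + q + q^2 + q^3 + q^4) gives running coefficients 1,-1,-1,1,0,-3,5,-1,-1,0,2,-4,2,0,0,0,0 for degrees 0…16.
Finally multiplying by (1 + q)^4, the product of all factors after the first has coefficients 1,3,1,-5,-5,-2,-4,2,13,7,-3,-1,-3,-8,-2,4,2 for degrees 0…16.
[q^16] = 1·2 + 1·4 + 1·(-2) + 1·(-8) + 1·(-3) + 1·(-1) = -8.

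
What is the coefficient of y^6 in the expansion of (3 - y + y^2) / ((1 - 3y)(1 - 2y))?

The denominator gives the recurrence a_n = 5a_(n−1) − 6a_(n−2) for n ≥ 3; the numerator fixes a_0 = 3, a_1 = 14, a_2 = 53.
Iterating: 3, 14, 53, 181, 587, 1849, 5723, so a_6 = 5723.

5723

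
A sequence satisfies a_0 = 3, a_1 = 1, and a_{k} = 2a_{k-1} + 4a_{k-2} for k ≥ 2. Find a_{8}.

12672

The ordinary generating function has denominator 1 - 2y - 4y^2.
Iterating the recurrence: a_0,…,a_{8} = 3, 1, 14, 32, 120, 368, 1216, 3904, 12672.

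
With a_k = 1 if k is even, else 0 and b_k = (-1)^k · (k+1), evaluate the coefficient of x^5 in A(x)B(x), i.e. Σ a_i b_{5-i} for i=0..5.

-12

The convolution is the t^5 coefficient of A(t)B(t).
Σ = 1·(-6) + 0·5 + 1·(-4) + 0·3 + 1·(-2) + 0·1 = -12.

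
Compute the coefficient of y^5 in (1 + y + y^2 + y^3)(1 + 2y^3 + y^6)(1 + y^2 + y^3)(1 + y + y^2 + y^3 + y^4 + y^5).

19

(1 + y + y^2 + y^3) has coefficients 1,1,1,1 for degrees 0…3.
(1 + 2y^3 + y^6) has coefficients 1,0,0,2,0,0 for degrees 0…5.
Multiplying by (1 + y^2 + y^3) gives running coefficients 1,0,1,3,0,2 for degrees 0…5.
Finally multiplying by (1 + y + y^2 + y^3 + y^4 + y^5), the product of all factors after the first has coefficients 1,1,2,5,5,7 for degrees 0…5.
[y^5] = 1·7 + 1·5 + 1·5 + 1·2 = 19.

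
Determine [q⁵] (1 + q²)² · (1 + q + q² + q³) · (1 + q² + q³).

9

(1 + q²)² has coefficients 1,0,2,0,1 for degrees 0…4.
(1 + q + q² + q³) has coefficients 1,1,1,1,0,0 for degrees 0…5.
Finally multiplying by (1 + q² + q³), the product of all factors after the first has coefficients 1,1,2,3,2,2 for degrees 0…5.
[q⁵] = 1·2 + 2·3 + 1·1 = 9.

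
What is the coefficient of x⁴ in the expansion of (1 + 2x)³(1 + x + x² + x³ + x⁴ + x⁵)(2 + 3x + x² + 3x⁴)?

(1 + 2x)³ has coefficients 1,6,12,8 for degrees 0…3.
(1 + x + x² + x³ + x⁴ + x⁵) has coefficients 1,1,1,1,1 for degrees 0…4.
Finally multiplying by (2 + 3x + x² + 3x⁴), the product of all factors after the first has coefficients 2,5,6,6,9 for degrees 0…4.
[x⁴] = 1·9 + 6·6 + 12·6 + 8·5 = 157.

157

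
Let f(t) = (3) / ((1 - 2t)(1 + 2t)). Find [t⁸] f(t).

Partial fractions give a closed form: a_n = (3/2)·2^n + (3/2)·(-2)^n.
At n = 8: a_8 = 768.

768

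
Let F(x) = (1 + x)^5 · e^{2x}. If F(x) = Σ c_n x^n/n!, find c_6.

The EGF product rule gives c_6 = Σ_{k_1+k_2=6} C(6; k_1,k_2) · ∏ g_i(k_i), where (1+x)^5 gives the falling factorial (5)_k; e^{2x} gives (2)^k.
g_1(k) for k = 0…6: 1, 5, 20, 60, 120, 120, 0.
g_2(k) for k = 0…6: 1, 2, 4, 8, 16, 32, 64.
c_6 = Σ_k C(6,k)·g_1(k)·g_2(6−k) = 1·1·64 + 6·5·32 + 15·20·16 + 20·60·8 + 15·120·4 + 6·120·2 = 64 + 960 + 4800 + 9600 + 7200 + 1440 = 24064.

24064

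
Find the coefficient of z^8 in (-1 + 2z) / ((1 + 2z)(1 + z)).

-1021

Partial fractions give a closed form: a_n = (-4)·(-2)^n + (3)·(-1)^n.
At n = 8: a_8 = -1021.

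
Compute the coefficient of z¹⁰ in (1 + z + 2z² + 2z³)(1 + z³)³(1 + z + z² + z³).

17

(1 + z + 2z² + 2z³) has coefficients 1,1,2,2 for degrees 0…3.
(1 + z³)³ has coefficients 1,0,0,3,0,0,3,0,0,1,0 for degrees 0…10.
Finally multiplying by (1 + z + z² + z³), the product of all factors after the first has coefficients 1,1,1,4,3,3,6,3,3,4,1 for degrees 0…10.
[z¹⁰] = 1·1 + 1·4 + 2·3 + 2·3 = 17.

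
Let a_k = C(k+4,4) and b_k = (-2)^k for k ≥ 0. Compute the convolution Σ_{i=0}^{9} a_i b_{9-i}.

229

Write out a_i and b_{9-i} for i = 0,…,9 and sum the products.
Σ = 1·(-512) + 5·256 + 15·(-128) + 35·64 + 70·(-32) + 126·16 + 210·(-8) + 330·4 + 495·(-2) + 715·1 = 229.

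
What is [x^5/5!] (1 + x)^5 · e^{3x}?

14988

The EGF product rule gives c_5 = Σ_{k_1+k_2=5} C(5; k_1,k_2) · ∏ g_i(k_i), where (1+x)^5 gives the falling factorial (5)_k; e^{3x} gives (3)^k.
g_1(k) for k = 0…5: 1, 5, 20, 60, 120, 120.
g_2(k) for k = 0…5: 1, 3, 9, 27, 81, 243.
c_5 = Σ_k C(5,k)·g_1(k)·g_2(5−k) = 1·1·243 + 5·5·81 + 10·20·27 + 10·60·9 + 5·120·3 + 1·120·1 = 243 + 2025 + 5400 + 5400 + 1800 + 120 = 14988.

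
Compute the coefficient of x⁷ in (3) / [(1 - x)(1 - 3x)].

The denominator gives the recurrence a_n = 4a_(n−1) − 3a_(n−2) for n ≥ 2; the numerator fixes a_0 = 3, a_1 = 12.
Iterating: 3, 12, 39, 120, 363, 1092, 3279, 9840, so a_7 = 9840.

9840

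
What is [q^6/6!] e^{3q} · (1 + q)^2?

6075

The EGF product rule gives c_6 = Σ_{k_1+k_2=6} C(6; k_1,k_2) · ∏ g_i(k_i), where e^{3q} gives (3)^k; (1+q)^2 gives the falling factorial (2)_k.
g_1(k) for k = 0…6: 1, 3, 9, 27, 81, 243, 729.
g_2(k) for k = 0…6: 1, 2, 2, 0, 0, 0, 0.
c_6 = Σ_k C(6,k)·g_1(k)·g_2(6−k) = 15·81·2 + 6·243·2 + 1·729·1 = 2430 + 2916 + 729 = 6075.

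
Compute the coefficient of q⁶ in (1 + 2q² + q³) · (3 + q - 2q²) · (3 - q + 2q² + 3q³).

(1 + 2q² + q³) has coefficients 1,0,2,1 for degrees 0…3.
(3 + q - 2q²) has coefficients 3,1,-2,0,0,0,0 for degrees 0…6.
Finally multiplying by (3 - q + 2q² + 3q³), the product of all factors after the first has coefficients 9,0,-1,13,-1,-6,0 for degrees 0…6.
[q⁶] = 1·0 + 2·(-1) + 1·13 = 11.

11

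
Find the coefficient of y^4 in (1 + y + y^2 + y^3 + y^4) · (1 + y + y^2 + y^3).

(1 + y + y^2 + y^3 + y^4) has coefficients 1,1,1,1,1 for degrees 0…4.
(1 + y + y^2 + y^3) has coefficients 1,1,1,1,0 for degrees 0…4.
[y^4] = 1·0 + 1·1 + 1·1 + 1·1 + 1·1 = 4.

4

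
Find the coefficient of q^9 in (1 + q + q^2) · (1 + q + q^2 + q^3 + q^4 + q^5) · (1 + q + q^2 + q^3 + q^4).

(1 + q + q^2) has coefficients 1,1,1 for degrees 0…2.
(1 + q + q^2 + q^3 + q^4 + q^5) has coefficients 1,1,1,1,1,1,0,0,0,0 for degrees 0…9.
Finally multiplying by (1 + q + q^2 + q^3 + q^4), the product of all factors after the first has coefficients 1,2,3,4,5,5,4,3,2,1 for degrees 0…9.
[q^9] = 1·1 + 1·2 + 1·3 = 6.

6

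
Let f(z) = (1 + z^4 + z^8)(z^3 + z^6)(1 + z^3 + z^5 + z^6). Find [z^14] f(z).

2

(1 + z^4 + z^8) has coefficients 1,0,0,0,1,0,0,0,1 for degrees 0…8.
(z^3 + z^6) has coefficients 0,0,0,1,0,0,1,0,0,0,0,0,0,0,0 for degrees 0…14.
Finally multiplying by (1 + z^3 + z^5 + z^6), the product of all factors after the first has coefficients 0,0,0,1,0,0,2,0,1,2,0,1,1,0,0 for degrees 0…14.
[z^14] = 1·0 + 1·0 + 1·2 = 2.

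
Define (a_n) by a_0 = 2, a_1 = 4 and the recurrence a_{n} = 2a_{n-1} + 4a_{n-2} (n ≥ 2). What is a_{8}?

17408

The ordinary generating function has denominator 1 - 2y - 4y^2.
Iterating the recurrence: a_0,…,a_{8} = 2, 4, 16, 48, 160, 512, 1664, 5376, 17408.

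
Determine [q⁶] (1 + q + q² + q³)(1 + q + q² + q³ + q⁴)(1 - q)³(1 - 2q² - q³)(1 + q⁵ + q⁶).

3

(1 + q + q² + q³) has coefficients 1,1,1,1 for degrees 0…3.
(1 + q + q² + q³ + q⁴) has coefficients 1,1,1,1,1,0,0 for degrees 0…6.
Multiplying by (1 - q)³ gives running coefficients 1,-2,1,0,0,-1,2 for degrees 0…6.
Multiplying by (1 - 2q² - q³) gives running coefficients 1,-2,-1,3,0,-2,2 for degrees 0…6.
Finally multiplying by (1 + q⁵ + q⁶), the product of all factors after the first has coefficients 1,-2,-1,3,0,-1,1 for degrees 0…6.
[q⁶] = 1·1 + 1·(-1) + 1·0 + 1·3 = 3.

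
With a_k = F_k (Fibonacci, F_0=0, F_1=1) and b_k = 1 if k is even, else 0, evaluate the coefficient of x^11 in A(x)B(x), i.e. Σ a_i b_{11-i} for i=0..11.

Write out a_i and b_{11-i} for i = 0,…,11 and sum the products.
Σ = 0·0 + 1·1 + 1·0 + 2·1 + 3·0 + 5·1 + 8·0 + 13·1 + 21·0 + 34·1 + 55·0 + 89·1 = 144.

144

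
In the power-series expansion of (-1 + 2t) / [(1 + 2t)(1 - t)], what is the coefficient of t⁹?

683

Partial fractions give a closed form: a_n = (-4/3)·(-2)^n + (1/3)·1^n.
At n = 9: a_9 = 683.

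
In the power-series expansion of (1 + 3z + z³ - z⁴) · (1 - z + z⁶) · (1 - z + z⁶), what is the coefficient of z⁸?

(1 + 3z + z³ - z⁴) has coefficients 1,3,0,1,-1 for degrees 0…4.
(1 - z + z⁶) has coefficients 1,-1,0,0,0,0,1,0,0 for degrees 0…8.
Finally multiplying by (1 - z + z⁶), the product of all factors after the first has coefficients 1,-2,1,0,0,0,2,-2,0 for degrees 0…8.
[z⁸] = 1·0 + 3·(-2) + 1·0 − 1·0 = -6.

-6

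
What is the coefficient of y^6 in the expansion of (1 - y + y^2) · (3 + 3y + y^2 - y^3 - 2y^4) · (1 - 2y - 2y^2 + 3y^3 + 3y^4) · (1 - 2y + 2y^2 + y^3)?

(1 - y + y^2) has coefficients 1,-1,1 for degrees 0…2.
(3 + 3y + y^2 - y^3 - 2y^4) has coefficients 3,3,1,-1,-2,0,0 for degrees 0…6.
Multiplying by (1 - 2y - 2y^2 + 3y^3 + 3y^4) gives running coefficients 3,-3,-11,0,16,18,4 for degrees 0…6.
Finally multiplying by (1 - 2y + 2y^2 + y^3), the product of all factors after the first has coefficients 3,-9,1,19,-9,-25,0 for degrees 0…6.
[y^6] = 1·0 − 1·(-25) + 1·(-9) = 16.

16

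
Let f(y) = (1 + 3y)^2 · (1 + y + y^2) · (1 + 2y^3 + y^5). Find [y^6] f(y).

37

(1 + 3y)^2 has coefficients 1,6,9 for degrees 0…2.
(1 + y + y^2) has coefficients 1,1,1,0,0,0,0 for degrees 0…6.
Finally multiplying by (1 + 2y^3 + y^5), the product of all factors after the first has coefficients 1,1,1,2,2,3,1 for degrees 0…6.
[y^6] = 1·1 + 6·3 + 9·2 = 37.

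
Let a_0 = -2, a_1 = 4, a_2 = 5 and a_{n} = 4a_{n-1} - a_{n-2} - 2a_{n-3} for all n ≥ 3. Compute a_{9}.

38146

The ordinary generating function has denominator 1 - 4t + t^2 + 2t^3.
Iterating the recurrence: a_0,…,a_{9} = -2, 4, 5, 20, 67, 238, 845, 3008, 10711, 38146.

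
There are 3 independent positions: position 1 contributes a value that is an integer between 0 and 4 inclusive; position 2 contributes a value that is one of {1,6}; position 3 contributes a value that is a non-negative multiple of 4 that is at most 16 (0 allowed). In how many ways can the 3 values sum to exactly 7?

The generating function for the choices is (1 + q + q^2 + q^3 + q^4)·(q + q^6)·(1 + q^4 + q^8 + q^12 + q^16); the count is [q^7].
(1 + q + q^2 + q^3 + q^4) has coefficients 1,1,1,1,1 for degrees 0…4.
(q + q^6) has coefficients 0,1,0,0,0,0,1,0 for degrees 0…7.
Finally multiplying by (1 + q^4 + q^8 + q^12 + q^16), the product of all factors after the first has coefficients 0,1,0,0,0,1,1,0 for degrees 0…7.
[q^7] = 1·0 + 1·1 + 1·1 + 1·0 + 1·0 = 2.

2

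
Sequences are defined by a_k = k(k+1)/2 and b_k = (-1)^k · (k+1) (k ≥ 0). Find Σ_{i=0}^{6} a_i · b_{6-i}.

6

Write out a_i and b_{6-i} for i = 0,…,6 and sum the products.
Σ = 0·7 + 1·(-6) + 3·5 + 6·(-4) + 10·3 + 15·(-2) + 21·1 = 6.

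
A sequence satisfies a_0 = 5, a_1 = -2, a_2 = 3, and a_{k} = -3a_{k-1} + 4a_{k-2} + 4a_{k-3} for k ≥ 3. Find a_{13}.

1457879

The ordinary generating function has denominator 1 + 3y - 4y^2 - 4y^3.
Iterating the recurrence: a_0,…,a_{13} = 5, -2, 3, 3, -5, 39, -125, 511, -1877, 7175, -26989, 102159, -385733, 1457879.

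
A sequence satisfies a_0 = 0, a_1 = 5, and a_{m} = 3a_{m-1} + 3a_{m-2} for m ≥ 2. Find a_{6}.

The ordinary generating function has denominator 1 - 3z - 3z^2.
Iterating the recurrence: a_0,…,a_{6} = 0, 5, 15, 60, 225, 855, 3240.

3240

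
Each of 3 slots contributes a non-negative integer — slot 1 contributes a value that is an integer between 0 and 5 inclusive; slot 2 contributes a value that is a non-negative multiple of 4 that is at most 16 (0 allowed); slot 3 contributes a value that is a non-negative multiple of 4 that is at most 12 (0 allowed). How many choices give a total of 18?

The generating function for the choices is (1 + y + y² + y³ + y⁴ + y⁵)·(1 + y⁴ + y⁸ + y¹² + y¹⁶)·(1 + y⁴ + y⁸ + y¹²); the count is [y¹⁸].
(1 + y + y² + y³ + y⁴ + y⁵) has coefficients 1,1,1,1,1,1 for degrees 0…5.
(1 + y⁴ + y⁸ + y¹² + y¹⁶) has coefficients 1,0,0,0,1,0,0,0,1,0,0,0,1,0,0,0,1,0,0 for degrees 0…18.
Finally multiplying by (1 + y⁴ + y⁸ + y¹²), the product of all factors after the first has coefficients 1,0,0,0,2,0,0,0,3,0,0,0,4,0,0,0,4,0,0 for degrees 0…18.
[y¹⁸] = 1·0 + 1·0 + 1·4 + 1·0 + 1·0 + 1·0 = 4.

4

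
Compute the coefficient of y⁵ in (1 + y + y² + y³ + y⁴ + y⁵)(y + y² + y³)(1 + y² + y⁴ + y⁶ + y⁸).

(1 + y + y² + y³ + y⁴ + y⁵) has coefficients 1,1,1,1,1,1 for degrees 0…5.
(y + y² + y³) has coefficients 0,1,1,1,0,0 for degrees 0…5.
Finally multiplying by (1 + y² + y⁴ + y⁶ + y⁸), the product of all factors after the first has coefficients 0,1,1,2,1,2 for degrees 0…5.
[y⁵] = 1·2 + 1·1 + 1·2 + 1·1 + 1·1 + 1·0 = 7.

7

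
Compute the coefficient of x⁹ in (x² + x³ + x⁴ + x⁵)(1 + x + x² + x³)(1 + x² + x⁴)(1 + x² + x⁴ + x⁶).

(x² + x³ + x⁴ + x⁵) has coefficients 0,0,1,1,1,1 for degrees 0…5.
(1 + x + x² + x³) has coefficients 1,1,1,1,0,0,0,0,0,0 for degrees 0…9.
Multiplying by (1 + x² + x⁴) gives running coefficients 1,1,2,2,2,2,1,1,0,0 for degrees 0…9.
Finally multiplying by (1 + x² + x⁴ + x⁶), the product of all factors after the first has coefficients 1,1,3,3,5,5,6,6,5,5 for degrees 0…9.
[x⁹] = 1·6 + 1·6 + 1·5 + 1·5 = 22.

22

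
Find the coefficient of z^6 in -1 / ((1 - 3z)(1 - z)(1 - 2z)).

Partial fractions give a closed form: a_n = (-9/2)·3^n + (-1/2)·1^n + (4)·2^n.
At n = 6: a_6 = -3025.

-3025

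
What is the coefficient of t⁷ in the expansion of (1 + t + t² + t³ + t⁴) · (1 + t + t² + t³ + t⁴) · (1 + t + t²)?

(1 + t + t² + t³ + t⁴) has coefficients 1,1,1,1,1 for degrees 0…4.
(1 + t + t² + t³ + t⁴) has coefficients 1,1,1,1,1,0,0,0 for degrees 0…7.
Finally multiplying by (1 + t + t²), the product of all factors after the first has coefficients 1,2,3,3,3,2,1,0 for degrees 0…7.
[t⁷] = 1·0 + 1·1 + 1·2 + 1·3 + 1·3 = 9.

9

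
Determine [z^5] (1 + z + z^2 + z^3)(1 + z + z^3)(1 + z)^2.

8

(1 + z + z^2 + z^3) has coefficients 1,1,1,1 for degrees 0…3.
(1 + z + z^3) has coefficients 1,1,0,1,0,0 for degrees 0…5.
Finally multiplying by (1 + z)^2, the product of all factors after the first has coefficients 1,3,3,2,2,1 for degrees 0…5.
[z^5] = 1·1 + 1·2 + 1·2 + 1·3 = 8.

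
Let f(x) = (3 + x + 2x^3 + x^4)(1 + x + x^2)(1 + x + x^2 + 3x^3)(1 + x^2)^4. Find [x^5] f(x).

(3 + x + 2x^3 + x^4) has coefficients 3,1,0,2,1 for degrees 0…4.
(1 + x + x^2) has coefficients 1,1,1,0,0,0 for degrees 0…5.
Multiplying by (1 + x + x^2 + 3x^3) gives running coefficients 1,2,3,5,4,3 for degrees 0…5.
Finally multiplying by (1 + x^2)^4, the product of all factors after the first has coefficients 1,2,7,13,22,35 for degrees 0…5.
[x^5] = 3·35 + 1·22 + 2·7 + 1·2 = 143.

143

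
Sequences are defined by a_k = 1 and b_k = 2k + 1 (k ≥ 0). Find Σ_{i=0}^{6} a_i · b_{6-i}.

Write out a_i and b_{6-i} for i = 0,…,6 and sum the products.
Σ = 1·13 + 1·11 + 1·9 + 1·7 + 1·5 + 1·3 + 1·1 = 49.

49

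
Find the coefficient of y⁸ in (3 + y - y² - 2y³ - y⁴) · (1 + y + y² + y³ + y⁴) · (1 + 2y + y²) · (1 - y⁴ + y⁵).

-5

(3 + y - y² - 2y³ - y⁴) has coefficients 3,1,-1,-2,-1 for degrees 0…4.
(1 + y + y² + y³ + y⁴) has coefficients 1,1,1,1,1,0,0,0,0 for degrees 0…8.
Multiplying by (1 + 2y + y²) gives running coefficients 1,3,4,4,4,3,1,0,0 for degrees 0…8.
Finally multiplying by (1 - y⁴ + y⁵), the product of all factors after the first has coefficients 1,3,4,4,3,1,0,0,0 for degrees 0…8.
[y⁸] = 3·0 + 1·0 − 1·0 − 2·1 − 1·3 = -5.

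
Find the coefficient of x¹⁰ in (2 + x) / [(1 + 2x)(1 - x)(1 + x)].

2048

Partial fractions give a closed form: a_n = (2)·(-2)^n + (1/2)·1^n + (-1/2)·(-1)^n.
At n = 10: a_10 = 2048.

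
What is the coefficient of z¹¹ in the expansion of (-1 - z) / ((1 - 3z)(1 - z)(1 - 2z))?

Partial fractions give a closed form: a_n = (-6)·3^n + (-1)·1^n + (6)·2^n.
At n = 11: a_11 = -1050595.

-1050595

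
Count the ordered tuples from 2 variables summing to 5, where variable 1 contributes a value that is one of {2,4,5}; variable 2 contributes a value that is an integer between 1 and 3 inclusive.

The generating function for the choices is (t^2 + t^4 + t^5)·(t + t^2 + t^3); the count is [t^5].
(t^2 + t^4 + t^5) has coefficients 0,0,1,0,1,1 for degrees 0…5.
(t + t^2 + t^3) has coefficients 0,1,1,1,0,0 for degrees 0…5.
[t^5] = 1·1 + 1·1 + 1·0 = 2.

2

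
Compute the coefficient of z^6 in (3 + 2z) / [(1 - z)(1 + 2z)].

87

Partial fractions give a closed form: a_n = (5/3)·1^n + (4/3)·(-2)^n.
At n = 6: a_6 = 87.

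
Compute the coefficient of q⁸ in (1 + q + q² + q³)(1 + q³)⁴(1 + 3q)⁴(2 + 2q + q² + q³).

6512

(1 + q + q² + q³) has coefficients 1,1,1,1 for degrees 0…3.
(1 + q³)⁴ has coefficients 1,0,0,4,0,0,6,0,0 for degrees 0…8.
Multiplying by (1 + 3q)⁴ gives running coefficients 1,12,54,112,129,216,438,396,324 for degrees 0…8.
Finally multiplying by (2 + 2q + q² + q³), the product of all factors after the first has coefficients 2,26,133,345,548,856,1549,2013,2094 for degrees 0…8.
[q⁸] = 1·2094 + 1·2013 + 1·1549 + 1·856 = 6512.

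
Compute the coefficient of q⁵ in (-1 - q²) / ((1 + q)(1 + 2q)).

The denominator gives the recurrence a_n = −3a_(n−1) − 2a_(n−2) for n ≥ 3; the numerator fixes a_0 = -1, a_1 = 3, a_2 = -8.
Iterating: -1, 3, -8, 18, -38, 78, so a_5 = 78.

78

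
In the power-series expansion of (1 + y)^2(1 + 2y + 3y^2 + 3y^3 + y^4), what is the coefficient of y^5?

(1 + y)^2 has coefficients 1,2,1 for degrees 0…2.
(1 + 2y + 3y^2 + 3y^3 + y^4) has coefficients 1,2,3,3,1,0 for degrees 0…5.
[y^5] = 1·0 + 2·1 + 1·3 = 5.

5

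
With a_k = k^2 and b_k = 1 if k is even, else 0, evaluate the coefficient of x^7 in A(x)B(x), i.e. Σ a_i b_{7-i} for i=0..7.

This is [x^7] in the product of the two ordinary generating functions.
Σ = 0·0 + 1·1 + 4·0 + 9·1 + 16·0 + 25·1 + 36·0 + 49·1 = 84.

84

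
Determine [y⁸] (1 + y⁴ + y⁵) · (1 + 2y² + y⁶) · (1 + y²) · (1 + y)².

(1 + y⁴ + y⁵) has coefficients 1,0,0,0,1,1 for degrees 0…5.
(1 + 2y² + y⁶) has coefficients 1,0,2,0,0,0,1,0,0 for degrees 0…8.
Multiplying by (1 + y²) gives running coefficients 1,0,3,0,2,0,1,0,1 for degrees 0…8.
Finally multiplying by (1 + y)², the product of all factors after the first has coefficients 1,2,4,6,5,4,3,2,2 for degrees 0…8.
[y⁸] = 1·2 + 1·5 + 1·6 = 13.

13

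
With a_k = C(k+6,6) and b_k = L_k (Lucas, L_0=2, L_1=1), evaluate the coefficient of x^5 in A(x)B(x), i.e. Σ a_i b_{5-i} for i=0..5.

1558

The convolution is the t^5 coefficient of A(t)B(t).
Σ = 1·11 + 7·7 + 28·4 + 84·3 + 210·1 + 462·2 = 1558.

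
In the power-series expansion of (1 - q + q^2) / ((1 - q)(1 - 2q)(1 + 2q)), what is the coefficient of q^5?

5

Partial fractions give a closed form: a_n = (-1/3)·1^n + (3/4)·2^n + (7/12)·(-2)^n.
At n = 5: a_5 = 5.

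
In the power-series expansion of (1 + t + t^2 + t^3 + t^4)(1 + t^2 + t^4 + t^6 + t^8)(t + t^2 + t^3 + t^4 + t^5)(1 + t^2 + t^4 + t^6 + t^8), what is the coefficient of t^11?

50

(1 + t + t^2 + t^3 + t^4) has coefficients 1,1,1,1,1 for degrees 0…4.
(1 + t^2 + t^4 + t^6 + t^8) has coefficients 1,0,1,0,1,0,1,0,1,0,0,0 for degrees 0…11.
Multiplying by (t + t^2 + t^3 + t^4 + t^5) gives running coefficients 0,1,1,2,2,3,2,3,2,3,2,2 for degrees 0…11.
Finally multiplying by (1 + t^2 + t^4 + t^6 + t^8), the product of all factors after the first has coefficients 0,1,1,3,3,6,5,9,7,12,9,13 for degrees 0…11.
[t^11] = 1·13 + 1·9 + 1·12 + 1·7 + 1·9 = 50.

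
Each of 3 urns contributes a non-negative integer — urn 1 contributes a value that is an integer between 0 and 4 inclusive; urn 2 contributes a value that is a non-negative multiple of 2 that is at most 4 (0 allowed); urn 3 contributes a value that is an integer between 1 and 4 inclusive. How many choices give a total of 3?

The generating function for the choices is (1 + t + t² + t³ + t⁴)·(1 + t² + t⁴)·(t + t² + t³ + t⁴); the count is [t³].
(1 + t + t² + t³ + t⁴) has coefficients 1,1,1,1 for degrees 0…3.
(1 + t² + t⁴) has coefficients 1,0,1,0 for degrees 0…3.
Finally multiplying by (t + t² + t³ + t⁴), the product of all factors after the first has coefficients 0,1,1,2 for degrees 0…3.
[t³] = 1·2 + 1·1 + 1·1 + 1·0 = 4.

4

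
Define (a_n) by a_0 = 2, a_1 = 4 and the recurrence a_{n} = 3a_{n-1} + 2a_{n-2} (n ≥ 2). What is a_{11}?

The ordinary generating function has denominator 1 - 3t - 2t^2.
Iterating the recurrence: a_0,…,a_{11} = 2, 4, 16, 56, 200, 712, 2536, 9032, 32168, 114568, 408040, 1453256.

1453256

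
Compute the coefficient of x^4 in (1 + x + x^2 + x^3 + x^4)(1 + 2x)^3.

(1 + x + x^2 + x^3 + x^4) has coefficients 1,1,1,1,1 for degrees 0…4.
(1 + 2x)^3 has coefficients 1,6,12,8,0 for degrees 0…4.
[x^4] = 1·0 + 1·8 + 1·12 + 1·6 + 1·1 = 27.

27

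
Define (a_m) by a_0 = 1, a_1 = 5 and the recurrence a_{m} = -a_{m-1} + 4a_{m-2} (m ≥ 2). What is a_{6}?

The ordinary generating function has denominator 1 + x - 4x^2.
Iterating the recurrence: a_0,…,a_{6} = 1, 5, -1, 21, -25, 109, -209.

-209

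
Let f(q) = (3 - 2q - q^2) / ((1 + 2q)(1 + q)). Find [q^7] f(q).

The denominator gives the recurrence a_n = −3a_(n−1) − 2a_(n−2) for n ≥ 3; the numerator fixes a_0 = 3, a_1 = -11, a_2 = 26.
Iterating: 3, -11, 26, -56, 116, -236, 476, -956, so a_7 = -956.

-956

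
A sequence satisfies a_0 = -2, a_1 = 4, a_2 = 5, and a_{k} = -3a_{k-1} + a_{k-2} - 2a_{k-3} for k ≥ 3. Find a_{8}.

The ordinary generating function has denominator 1 + 3t - t^2 + 2t^3.
Iterating the recurrence: a_0,…,a_{8} = -2, 4, 5, -7, 18, -71, 245, -842, 2913.

2913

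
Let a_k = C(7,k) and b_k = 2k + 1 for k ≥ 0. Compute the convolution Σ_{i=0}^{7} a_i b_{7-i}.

The convolution is the t^7 coefficient of A(t)B(t).
Σ = 1·15 + 7·13 + 21·11 + 35·9 + 35·7 + 21·5 + 7·3 + 1·1 = 1024.

1024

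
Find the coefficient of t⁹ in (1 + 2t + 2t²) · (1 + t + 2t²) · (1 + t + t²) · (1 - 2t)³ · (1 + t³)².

(1 + 2t + 2t²) has coefficients 1,2,2 for degrees 0…2.
(1 + t + 2t²) has coefficients 1,1,2,0,0,0,0,0,0,0 for degrees 0…9.
Multiplying by (1 + t + t²) gives running coefficients 1,2,4,3,2,0,0,0,0,0 for degrees 0…9.
Multiplying by (1 - 2t)³ gives running coefficients 1,-4,4,-5,16,-8,0,-16,0,0 for degrees 0…9.
Finally multiplying by (1 + t³)², the product of all factors after the first has coefficients 1,-4,4,-3,8,0,-9,12,-12,-5 for degrees 0…9.
[t⁹] = 1·(-5) + 2·(-12) + 2·12 = -5.

-5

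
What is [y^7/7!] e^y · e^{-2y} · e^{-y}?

The EGF product rule gives c_7 = Σ_{k_1+k_2+k_3=7} C(7; k_1,k_2,k_3) · ∏ g_i(k_i), where e^y gives (1)^k; e^{-2y} gives (-2)^k; e^{-y} gives (-1)^k.
g_1(k) for k = 0…7: 1, 1, 1, 1, 1, 1, 1, 1.
g_2(k) for k = 0…7: 1, -2, 4, -8, 16, -32, 64, -128.
g_3(k) for k = 0…7: 1, -1, 1, -1, 1, -1, 1, -1.
First combine the last two factors: h(k) = Σ_j C(k,j)·g_2(j)·g_3(k−j) for k = 0…7: 1, -3, 9, -27, 81, -243, 729, -2187.
c_7 = Σ_k C(7,k)·g_1(k)·h(7−k) = 1·1·(-2187) + 7·1·729 + 21·1·(-243) + 35·1·81 + 35·1·(-27) + 21·1·9 + 7·1·(-3) + 1·1·1 = −2187 + 5103 − 5103 + 2835 − 945 + 189 − 21 + 1 = -128.

-128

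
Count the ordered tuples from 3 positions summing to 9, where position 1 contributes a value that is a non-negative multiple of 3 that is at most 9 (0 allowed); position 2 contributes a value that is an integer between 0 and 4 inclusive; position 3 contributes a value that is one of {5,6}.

The generating function for the choices is (1 + x^3 + x^6 + x^9)·(1 + x + x^2 + x^3 + x^4)·(x^5 + x^6); the count is [x^9].
(1 + x^3 + x^6 + x^9) has coefficients 1,0,0,1,0,0,1,0,0,1 for degrees 0…9.
(1 + x + x^2 + x^3 + x^4) has coefficients 1,1,1,1,1,0,0,0,0,0 for degrees 0…9.
Finally multiplying by (x^5 + x^6), the product of all factors after the first has coefficients 0,0,0,0,0,1,2,2,2,2 for degrees 0…9.
[x^9] = 1·2 + 1·2 + 1·0 + 1·0 = 4.

4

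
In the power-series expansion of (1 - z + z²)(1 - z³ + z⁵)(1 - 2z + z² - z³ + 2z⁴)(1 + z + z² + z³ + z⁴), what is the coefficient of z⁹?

-2

(1 - z + z²) has coefficients 1,-1,1 for degrees 0…2.
(1 - z³ + z⁵) has coefficients 1,0,0,-1,0,1,0,0,0,0 for degrees 0…9.
Multiplying by (1 - 2z + z² - z³ + 2z⁴) gives running coefficients 1,-2,1,-2,4,0,-1,-1,-1,2 for degrees 0…9.
Finally multiplying by (1 + z + z² + z³ + z⁴), the product of all factors after the first has coefficients 1,-1,0,-2,2,1,2,0,1,-1 for degrees 0…9.
[z⁹] = 1·(-1) − 1·1 + 1·0 = -2.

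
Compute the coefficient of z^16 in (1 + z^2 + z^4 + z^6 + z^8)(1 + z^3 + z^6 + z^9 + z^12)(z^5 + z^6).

(1 + z^2 + z^4 + z^6 + z^8) has coefficients 1,0,1,0,1,0,1,0,1 for degrees 0…8.
(1 + z^3 + z^6 + z^9 + z^12) has coefficients 1,0,0,1,0,0,1,0,0,1,0,0,1,0,0,0,0 for degrees 0…16.
Finally multiplying by (z^5 + z^6), the product of all factors after the first has coefficients 0,0,0,0,0,1,1,0,1,1,0,1,1,0,1,1,0 for degrees 0…16.
[z^16] = 1·0 + 1·1 + 1·1 + 1·0 + 1·1 = 3.

3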